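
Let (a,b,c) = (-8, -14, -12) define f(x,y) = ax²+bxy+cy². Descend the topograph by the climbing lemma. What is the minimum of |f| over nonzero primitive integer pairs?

translate: b→-2 (≡14 mod 16), so (8,14,12)→(8,-2,6)
flip: (8,-2,6)→(6,2,8)
reduced (well bottom): (6,2,8) with a≤c, −a<b≤a
well minimum |f| = |-6| = 6 (negative-definite)

6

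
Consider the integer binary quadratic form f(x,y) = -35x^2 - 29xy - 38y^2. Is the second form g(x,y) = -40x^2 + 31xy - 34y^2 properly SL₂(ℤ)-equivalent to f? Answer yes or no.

D₁ = -4479, D₂ = -4479
f is negative-definite; reduce −f:
−f: reduced (well bottom): (35,29,38) with a≤c, −a<b≤a
flip sign back: reduced form of f is (-35,-29,-38)
g is negative-definite; reduce −g:
−g: flip: (40,-31,34)→(34,31,40)
−g: reduced (well bottom): (34,31,40) with a≤c, −a<b≤a
flip sign back: reduced form of g is (-34,-31,-40)
reduced forms (-35, -29, -38) vs (-34, -31, -40) ⇒ inequivalent

no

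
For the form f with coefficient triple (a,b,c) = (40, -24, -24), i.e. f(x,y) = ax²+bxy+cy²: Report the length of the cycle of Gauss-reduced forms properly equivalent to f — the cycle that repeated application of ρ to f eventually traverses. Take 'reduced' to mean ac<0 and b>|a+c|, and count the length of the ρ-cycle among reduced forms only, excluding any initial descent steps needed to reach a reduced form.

D = 4416, ⌊√D⌋ = 66
descent: ρ → (-24,24,40)  [lands on river]
river: ρ → (40,56,-8)
river: ρ → (-8,56,40)
river: ρ → (40,24,-24)
ρ-cycle length = 4 (tail of 1 descent step not counted)

4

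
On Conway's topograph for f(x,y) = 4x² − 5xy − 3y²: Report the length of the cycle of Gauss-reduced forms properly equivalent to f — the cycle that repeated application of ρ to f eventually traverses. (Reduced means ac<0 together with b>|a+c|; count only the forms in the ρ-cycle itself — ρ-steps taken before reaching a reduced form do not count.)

D = 73, ⌊√D⌋ = 8
descent: ρ → (-3,5,4)  [lands on river]
river: ρ → (4,3,-4)
river: ρ → (-4,5,3)
river: ρ → (3,7,-2)
river: ρ → (-2,5,6)
river: ρ → (6,7,-1)
river: ρ → (-1,7,6)
river: ρ → (6,5,-2)
river: ρ → (-2,7,3)
river: ρ → (3,5,-4)
river: ρ → (-4,3,4)
river: ρ → (4,5,-3)
river: ρ → (-3,7,2)
river: ρ → (2,5,-6)
river: ρ → (-6,7,1)
river: ρ → (1,7,-6)
river: ρ → (-6,5,2)
river: ρ → (2,7,-3)
ρ-cycle length = 18 (tail of 1 descent step not counted)

18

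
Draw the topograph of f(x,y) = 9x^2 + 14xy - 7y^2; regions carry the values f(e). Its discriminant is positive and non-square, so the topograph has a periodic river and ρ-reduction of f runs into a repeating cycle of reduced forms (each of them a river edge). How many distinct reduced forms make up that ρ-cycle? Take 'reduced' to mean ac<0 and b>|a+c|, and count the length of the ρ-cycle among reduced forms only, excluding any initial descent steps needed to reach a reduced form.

D = 448, ⌊√D⌋ = 21
river: ρ → (-7,14,9)
river: ρ → (9,4,-12)
river: ρ → (-12,20,1)
river: ρ → (1,20,-12)
river: ρ → (-12,4,9)
river: ρ → (9,14,-7)
ρ-cycle length = 6 (tail of 0 descent steps not counted)

6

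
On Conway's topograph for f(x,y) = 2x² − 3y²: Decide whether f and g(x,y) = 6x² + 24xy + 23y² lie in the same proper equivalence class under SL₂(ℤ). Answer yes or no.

D₁ = 24, D₂ = 24
river cycle of f (length 2): (2, 4, -1), (-1, 4, 2)
river cycle of g (length 2): (-1, 4, 2), (2, 4, -1)
cycles coincide ⇒ equivalent

yes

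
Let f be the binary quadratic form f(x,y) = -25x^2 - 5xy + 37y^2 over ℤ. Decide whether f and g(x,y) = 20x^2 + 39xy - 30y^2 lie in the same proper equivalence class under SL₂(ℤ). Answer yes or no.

D₁ = 3725, D₂ = 3921
discriminants differ ⇒ not SL₂(ℤ)-equivalent

no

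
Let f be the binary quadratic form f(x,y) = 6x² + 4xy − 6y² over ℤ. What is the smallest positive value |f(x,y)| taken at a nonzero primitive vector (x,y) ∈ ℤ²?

river: ρ → (-6,8,4)
river: ρ → (4,8,-6)
river: ρ → (-6,4,6)
river: ρ → (6,8,-4)
river: ρ → (-4,8,6)
river: ρ → (6,4,-6)
closes: descent 0, river 6
min |a| on river = 4

4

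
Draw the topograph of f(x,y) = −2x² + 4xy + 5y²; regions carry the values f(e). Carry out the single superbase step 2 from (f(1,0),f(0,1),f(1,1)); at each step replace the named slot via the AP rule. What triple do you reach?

start (-2,5,7) = (f(1,0),f(0,1),f(1,1))
replace slot 2: 2·((-2)+7) − 5 = 5 → (-2,5,7)

-2,5,7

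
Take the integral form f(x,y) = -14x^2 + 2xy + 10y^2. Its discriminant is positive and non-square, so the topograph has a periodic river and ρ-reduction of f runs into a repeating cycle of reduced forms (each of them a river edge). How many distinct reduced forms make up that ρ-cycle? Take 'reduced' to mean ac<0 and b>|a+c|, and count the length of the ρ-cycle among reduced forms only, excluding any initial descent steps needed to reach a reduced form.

D = 564, ⌊√D⌋ = 23
descent: ρ → (10,18,-6)  [lands on river]
river: ρ → (-6,18,10)
river: ρ → (10,22,-2)
river: ρ → (-2,22,10)
ρ-cycle length = 4 (tail of 1 descent step not counted)

4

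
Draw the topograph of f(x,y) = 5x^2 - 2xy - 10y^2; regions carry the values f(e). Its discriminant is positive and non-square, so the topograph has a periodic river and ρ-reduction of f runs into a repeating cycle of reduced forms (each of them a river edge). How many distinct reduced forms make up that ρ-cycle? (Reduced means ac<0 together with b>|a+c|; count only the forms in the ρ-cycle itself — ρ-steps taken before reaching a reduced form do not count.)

D = 204, ⌊√D⌋ = 14
descent: ρ → (-10,2,5)
descent: ρ → (5,8,-7)  [lands on river]
river: ρ → (-7,6,6)
river: ρ → (6,6,-7)
river: ρ → (-7,8,5)
river: ρ → (5,12,-3)
river: ρ → (-3,12,5)
ρ-cycle length = 6 (tail of 2 descent steps not counted)

6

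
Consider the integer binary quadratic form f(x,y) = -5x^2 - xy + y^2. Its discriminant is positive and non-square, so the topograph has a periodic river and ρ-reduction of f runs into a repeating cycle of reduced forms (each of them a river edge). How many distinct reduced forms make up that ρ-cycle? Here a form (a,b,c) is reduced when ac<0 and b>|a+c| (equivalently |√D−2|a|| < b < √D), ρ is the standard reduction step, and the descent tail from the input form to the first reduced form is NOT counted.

D = 21, ⌊√D⌋ = 4
descent: ρ → (1,3,-3)  [lands on river]
river: ρ → (-3,3,1)
ρ-cycle length = 2 (tail of 1 descent step not counted)

2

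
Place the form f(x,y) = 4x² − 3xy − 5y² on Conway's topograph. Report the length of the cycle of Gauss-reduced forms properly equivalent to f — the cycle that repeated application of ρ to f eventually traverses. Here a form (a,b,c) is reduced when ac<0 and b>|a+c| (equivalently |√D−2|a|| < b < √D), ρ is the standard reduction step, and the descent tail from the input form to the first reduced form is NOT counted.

D = 89, ⌊√D⌋ = 9
descent: ρ → (-5,3,4)  [lands on river]
river: ρ → (4,5,-4)
river: ρ → (-4,3,5)
river: ρ → (5,7,-2)
river: ρ → (-2,9,1)
river: ρ → (1,9,-2)
river: ρ → (-2,7,5)
river: ρ → (5,3,-4)
river: ρ → (-4,5,4)
river: ρ → (4,3,-5)
river: ρ → (-5,7,2)
river: ρ → (2,9,-1)
river: ρ → (-1,9,2)
river: ρ → (2,7,-5)
ρ-cycle length = 14 (tail of 1 descent step not counted)

14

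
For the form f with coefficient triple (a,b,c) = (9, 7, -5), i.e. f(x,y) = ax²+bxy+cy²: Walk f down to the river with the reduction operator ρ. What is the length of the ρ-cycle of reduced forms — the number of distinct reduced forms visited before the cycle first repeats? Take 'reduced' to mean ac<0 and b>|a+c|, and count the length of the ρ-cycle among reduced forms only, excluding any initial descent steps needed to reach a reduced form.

D = 229, ⌊√D⌋ = 15
river: ρ → (-5,13,3)
river: ρ → (3,11,-9)
river: ρ → (-9,7,5)
river: ρ → (5,13,-3)
river: ρ → (-3,11,9)
river: ρ → (9,7,-5)
ρ-cycle length = 6 (tail of 0 descent steps not counted)

6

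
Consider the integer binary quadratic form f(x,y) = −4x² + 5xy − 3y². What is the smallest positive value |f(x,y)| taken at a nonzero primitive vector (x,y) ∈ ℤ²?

translate: b→3 (≡-5 mod 8), so (4,-5,3)→(4,3,2)
flip: (4,3,2)→(2,-3,4)
translate: b→1 (≡-3 mod 4), so (2,-3,4)→(2,1,3)
reduced (well bottom): (2,1,3) with a≤c, −a<b≤a
well minimum |f| = |-2| = 2 (negative-definite)

2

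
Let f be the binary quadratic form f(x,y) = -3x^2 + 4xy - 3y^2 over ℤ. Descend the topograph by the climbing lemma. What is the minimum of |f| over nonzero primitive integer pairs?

translate: b→2 (≡-4 mod 6), so (3,-4,3)→(3,2,2)
flip: (3,2,2)→(2,-2,3)
translate: b→2 (≡-2 mod 4), so (2,-2,3)→(2,2,3)
reduced (well bottom): (2,2,3) with a≤c, −a<b≤a
well minimum |f| = |-2| = 2 (negative-definite)

2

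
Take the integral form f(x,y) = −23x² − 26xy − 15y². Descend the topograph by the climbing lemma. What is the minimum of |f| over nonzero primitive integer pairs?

translate: b→-20 (≡26 mod 46), so (23,26,15)→(23,-20,12)
flip: (23,-20,12)→(12,20,23)
translate: b→-4 (≡20 mod 24), so (12,20,23)→(12,-4,15)
reduced (well bottom): (12,-4,15) with a≤c, −a<b≤a
well minimum |f| = |-12| = 12 (negative-definite)

12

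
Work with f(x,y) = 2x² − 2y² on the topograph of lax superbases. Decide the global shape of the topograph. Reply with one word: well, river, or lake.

D = b²−4ac = 0² − 4·2·(-2) = 16
D = 4² is a perfect square ⇒ form factors over ℤ ⇒ lakes

lake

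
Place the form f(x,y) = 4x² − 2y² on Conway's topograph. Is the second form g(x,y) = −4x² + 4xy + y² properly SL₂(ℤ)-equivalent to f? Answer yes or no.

D₁ = 32, D₂ = 32
river cycle of f (length 2): (-2, 4, 2), (2, 4, -2)
river cycle of g (length 2): (1, 4, -4), (-4, 4, 1)
cycles differ ⇒ inequivalent

no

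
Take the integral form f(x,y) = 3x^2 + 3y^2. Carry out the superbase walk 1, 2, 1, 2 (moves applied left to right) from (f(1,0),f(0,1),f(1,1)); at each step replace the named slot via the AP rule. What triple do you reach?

start (3,3,6) = (f(1,0),f(0,1),f(1,1))
replace slot 1: 2·(3+6) − 3 = 15 → (15,3,6)
replace slot 2: 2·(15+6) − 3 = 39 → (15,39,6)
replace slot 1: 2·(39+6) − 15 = 75 → (75,39,6)
replace slot 2: 2·(75+6) − 39 = 123 → (75,123,6)

75,123,6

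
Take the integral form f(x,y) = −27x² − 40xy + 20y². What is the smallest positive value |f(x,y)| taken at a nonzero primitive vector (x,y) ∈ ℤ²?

descent: ρ → (20,40,-27)  [lands on river]
river: ρ → (-27,14,33)
river: ρ → (33,52,-8)
river: ρ → (-8,60,5)
river: ρ → (5,60,-8)
river: ρ → (-8,52,33)
river: ρ → (33,14,-27)
river: ρ → (-27,40,20)
closes: descent 1, river 8
min |a| on river = 5

5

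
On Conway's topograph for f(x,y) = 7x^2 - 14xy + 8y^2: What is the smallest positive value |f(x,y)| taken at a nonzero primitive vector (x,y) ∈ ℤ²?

translate: b→0 (≡-14 mod 14), so (7,-14,8)→(7,0,1)
flip: (7,0,1)→(1,0,7)
reduced (well bottom): (1,0,7) with a≤c, −a<b≤a
well minimum = a = 1

1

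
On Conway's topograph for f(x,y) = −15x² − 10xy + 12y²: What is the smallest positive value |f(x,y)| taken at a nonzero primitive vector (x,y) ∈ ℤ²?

descent: ρ → (12,10,-15)  [lands on river]
river: ρ → (-15,20,7)
river: ρ → (7,22,-12)
river: ρ → (-12,26,3)
river: ρ → (3,28,-3)
river: ρ → (-3,26,12)
river: ρ → (12,22,-7)
river: ρ → (-7,20,15)
river: ρ → (15,10,-12)
river: ρ → (-12,14,13)
river: ρ → (13,12,-13)
river: ρ → (-13,14,12)
closes: descent 1, river 12
min |a| on river = 3

3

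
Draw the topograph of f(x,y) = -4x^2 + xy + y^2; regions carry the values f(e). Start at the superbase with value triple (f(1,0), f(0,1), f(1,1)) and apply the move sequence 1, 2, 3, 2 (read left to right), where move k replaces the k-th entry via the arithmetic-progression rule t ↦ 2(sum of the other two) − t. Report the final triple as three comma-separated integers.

start (-4,1,-2) = (f(1,0),f(0,1),f(1,1))
replace slot 1: 2·(1+(-2)) − (-4) = 2 → (2,1,-2)
replace slot 2: 2·(2+(-2)) − 1 = -1 → (2,-1,-2)
replace slot 3: 2·(2+(-1)) − (-2) = 4 → (2,-1,4)
replace slot 2: 2·(2+4) − (-1) = 13 → (2,13,4)

2,13,4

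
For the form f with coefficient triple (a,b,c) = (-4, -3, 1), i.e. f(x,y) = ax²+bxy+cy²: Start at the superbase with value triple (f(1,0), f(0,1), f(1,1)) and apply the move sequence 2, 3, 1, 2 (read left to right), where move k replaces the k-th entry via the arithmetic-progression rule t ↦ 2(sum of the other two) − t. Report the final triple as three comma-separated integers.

start (-4,1,-6) = (f(1,0),f(0,1),f(1,1))
replace slot 2: 2·((-4)+(-6)) − 1 = -21 → (-4,-21,-6)
replace slot 3: 2·((-4)+(-21)) − (-6) = -44 → (-4,-21,-44)
replace slot 1: 2·((-21)+(-44)) − (-4) = -126 → (-126,-21,-44)
replace slot 2: 2·((-126)+(-44)) − (-21) = -319 → (-126,-319,-44)

-126,-319,-44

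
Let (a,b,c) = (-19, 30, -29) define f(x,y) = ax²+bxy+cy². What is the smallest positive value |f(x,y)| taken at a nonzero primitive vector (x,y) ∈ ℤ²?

translate: b→8 (≡-30 mod 38), so (19,-30,29)→(19,8,18)
flip: (19,8,18)→(18,-8,19)
reduced (well bottom): (18,-8,19) with a≤c, −a<b≤a
well minimum |f| = |-18| = 18 (negative-definite)

18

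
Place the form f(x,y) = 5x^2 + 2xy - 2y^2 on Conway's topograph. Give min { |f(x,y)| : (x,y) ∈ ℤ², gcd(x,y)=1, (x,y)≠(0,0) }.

descent: ρ → (-2,6,1)  [lands on river]
river: ρ → (1,6,-2)
closes: descent 1, river 2
min |a| on river = 1

1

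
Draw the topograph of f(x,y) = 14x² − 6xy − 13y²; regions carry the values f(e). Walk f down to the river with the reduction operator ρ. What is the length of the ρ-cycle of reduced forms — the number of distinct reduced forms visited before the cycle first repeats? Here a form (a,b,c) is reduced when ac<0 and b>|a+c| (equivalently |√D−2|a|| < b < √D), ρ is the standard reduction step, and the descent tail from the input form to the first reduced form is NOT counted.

D = 764, ⌊√D⌋ = 27
descent: ρ → (-13,6,14)  [lands on river]
river: ρ → (14,22,-5)
river: ρ → (-5,18,22)
river: ρ → (22,26,-1)
river: ρ → (-1,26,22)
river: ρ → (22,18,-5)
river: ρ → (-5,22,14)
river: ρ → (14,6,-13)
river: ρ → (-13,20,7)
river: ρ → (7,22,-10)
river: ρ → (-10,18,11)
river: ρ → (11,26,-2)
river: ρ → (-2,26,11)
river: ρ → (11,18,-10)
river: ρ → (-10,22,7)
river: ρ → (7,20,-13)
ρ-cycle length = 16 (tail of 1 descent step not counted)

16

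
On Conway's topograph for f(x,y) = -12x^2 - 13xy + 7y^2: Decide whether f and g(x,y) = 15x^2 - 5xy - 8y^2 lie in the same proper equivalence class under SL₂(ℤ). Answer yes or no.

D₁ = 505, D₂ = 505
river cycle of f (length 8): (7, 13, -12), (-12, 11, 8), (8, 21, -2), (-2, 19, 18), (18, 17, -3), (-3, 19, 12), (12, 5, -10), (-10, 15, 7)
river cycle of g (length 8): (-8, 21, 2), (2, 19, -18), (-18, 17, 3), (3, 19, -12), (-12, 5, 10), (10, 15, -7), (-7, 13, 12), (12, 11, -8)
cycles differ ⇒ inequivalent

no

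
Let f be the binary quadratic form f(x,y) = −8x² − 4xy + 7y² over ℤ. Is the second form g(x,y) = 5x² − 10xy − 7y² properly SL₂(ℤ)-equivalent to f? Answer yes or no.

D₁ = 240, D₂ = 240
river cycle of f (length 6): (7, 4, -8), (-8, 12, 3), (3, 12, -8), (-8, 4, 7), (7, 10, -5), (-5, 10, 7)
river cycle of g (length 6): (-7, 10, 5), (5, 10, -7), (-7, 4, 8), (8, 12, -3), (-3, 12, 8), (8, 4, -7)
cycles differ ⇒ inequivalent

no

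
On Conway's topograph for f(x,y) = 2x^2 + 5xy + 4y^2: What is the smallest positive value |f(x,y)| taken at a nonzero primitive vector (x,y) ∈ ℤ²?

translate: b→1 (≡5 mod 4), so (2,5,4)→(2,1,1)
flip: (2,1,1)→(1,-1,2)
translate: b→1 (≡-1 mod 2), so (1,-1,2)→(1,1,2)
reduced (well bottom): (1,1,2) with a≤c, −a<b≤a
well minimum = a = 1

1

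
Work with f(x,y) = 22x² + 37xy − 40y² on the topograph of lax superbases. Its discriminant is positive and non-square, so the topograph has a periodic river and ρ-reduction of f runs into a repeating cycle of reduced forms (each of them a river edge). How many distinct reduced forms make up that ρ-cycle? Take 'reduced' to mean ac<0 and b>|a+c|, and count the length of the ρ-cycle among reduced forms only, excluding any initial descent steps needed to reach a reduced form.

D = 4889, ⌊√D⌋ = 69
river: ρ → (-40,43,19)
river: ρ → (19,33,-50)
river: ρ → (-50,67,2)
river: ρ → (2,69,-16)
river: ρ → (-16,59,22)
river: ρ → (22,29,-46)
river: ρ → (-46,63,5)
river: ρ → (5,67,-20)
river: ρ → (-20,53,26)
river: ρ → (26,51,-22)
river: ρ → (-22,37,40)
river: ρ → (40,43,-19)
river: ρ → (-19,33,50)
river: ρ → (50,67,-2)
river: ρ → (-2,69,16)
river: ρ → (16,59,-22)
river: ρ → (-22,29,46)
river: ρ → (46,63,-5)
river: ρ → (-5,67,20)
river: ρ → (20,53,-26)
river: ρ → (-26,51,22)
river: ρ → (22,37,-40)
ρ-cycle length = 22 (tail of 0 descent steps not counted)

22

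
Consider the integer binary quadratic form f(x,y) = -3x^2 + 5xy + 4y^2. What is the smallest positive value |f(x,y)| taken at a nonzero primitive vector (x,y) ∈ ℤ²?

river: ρ → (4,3,-4)
river: ρ → (-4,5,3)
river: ρ → (3,7,-2)
river: ρ → (-2,5,6)
river: ρ → (6,7,-1)
river: ρ → (-1,7,6)
river: ρ → (6,5,-2)
river: ρ → (-2,7,3)
river: ρ → (3,5,-4)
river: ρ → (-4,3,4)
river: ρ → (4,5,-3)
river: ρ → (-3,7,2)
river: ρ → (2,5,-6)
river: ρ → (-6,7,1)
river: ρ → (1,7,-6)
river: ρ → (-6,5,2)
river: ρ → (2,7,-3)
river: ρ → (-3,5,4)
closes: descent 0, river 18
min |a| on river = 1

1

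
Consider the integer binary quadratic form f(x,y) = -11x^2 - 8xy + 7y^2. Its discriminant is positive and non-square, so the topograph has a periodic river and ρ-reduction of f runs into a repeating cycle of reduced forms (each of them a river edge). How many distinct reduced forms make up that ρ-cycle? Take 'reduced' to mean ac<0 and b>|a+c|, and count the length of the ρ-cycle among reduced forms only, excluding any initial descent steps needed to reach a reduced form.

D = 372, ⌊√D⌋ = 19
descent: ρ → (7,8,-11)  [lands on river]
river: ρ → (-11,14,4)
river: ρ → (4,18,-3)
river: ρ → (-3,18,4)
river: ρ → (4,14,-11)
river: ρ → (-11,8,7)
river: ρ → (7,6,-12)
river: ρ → (-12,18,1)
river: ρ → (1,18,-12)
river: ρ → (-12,6,7)
ρ-cycle length = 10 (tail of 1 descent step not counted)

10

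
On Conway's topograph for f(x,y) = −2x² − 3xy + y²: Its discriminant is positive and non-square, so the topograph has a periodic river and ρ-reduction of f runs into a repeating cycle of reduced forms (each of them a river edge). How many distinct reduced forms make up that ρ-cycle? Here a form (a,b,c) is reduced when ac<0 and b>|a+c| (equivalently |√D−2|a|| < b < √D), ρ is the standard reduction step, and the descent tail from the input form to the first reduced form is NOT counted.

D = 17, ⌊√D⌋ = 4
descent: ρ → (1,3,-2)  [lands on river]
river: ρ → (-2,1,2)
river: ρ → (2,3,-1)
river: ρ → (-1,3,2)
river: ρ → (2,1,-2)
river: ρ → (-2,3,1)
ρ-cycle length = 6 (tail of 1 descent step not counted)

6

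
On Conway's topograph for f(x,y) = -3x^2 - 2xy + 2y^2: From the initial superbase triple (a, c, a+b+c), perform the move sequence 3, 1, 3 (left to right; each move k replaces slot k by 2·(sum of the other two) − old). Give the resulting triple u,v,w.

start (-3,2,-3) = (f(1,0),f(0,1),f(1,1))
replace slot 3: 2·((-3)+2) − (-3) = 1 → (-3,2,1)
replace slot 1: 2·(2+1) − (-3) = 9 → (9,2,1)
replace slot 3: 2·(9+2) − 1 = 21 → (9,2,21)

9,2,21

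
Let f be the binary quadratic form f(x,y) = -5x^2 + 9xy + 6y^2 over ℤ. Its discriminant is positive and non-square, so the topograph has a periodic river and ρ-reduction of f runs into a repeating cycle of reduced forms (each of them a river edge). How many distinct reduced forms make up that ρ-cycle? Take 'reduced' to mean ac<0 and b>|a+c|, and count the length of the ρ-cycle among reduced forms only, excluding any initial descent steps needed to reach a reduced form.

D = 201, ⌊√D⌋ = 14
river: ρ → (6,3,-8)
river: ρ → (-8,13,1)
river: ρ → (1,13,-8)
river: ρ → (-8,3,6)
river: ρ → (6,9,-5)
river: ρ → (-5,11,4)
river: ρ → (4,13,-2)
river: ρ → (-2,11,10)
river: ρ → (10,9,-3)
river: ρ → (-3,9,10)
river: ρ → (10,11,-2)
river: ρ → (-2,13,4)
river: ρ → (4,11,-5)
river: ρ → (-5,9,6)
ρ-cycle length = 14 (tail of 0 descent steps not counted)

14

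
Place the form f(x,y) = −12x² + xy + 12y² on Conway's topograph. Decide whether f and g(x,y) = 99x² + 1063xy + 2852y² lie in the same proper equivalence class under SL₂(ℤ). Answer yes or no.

D₁ = 577, D₂ = 577
river cycle of f (length 6): (12, 23, -1), (-1, 23, 12), (12, 1, -12), (-12, 23, 1), (1, 23, -12), (-12, 1, 12)
river cycle of g (length 6): (12, 23, -1), (-1, 23, 12), (12, 1, -12), (-12, 23, 1), (1, 23, -12), (-12, 1, 12)
cycles coincide ⇒ equivalent

yes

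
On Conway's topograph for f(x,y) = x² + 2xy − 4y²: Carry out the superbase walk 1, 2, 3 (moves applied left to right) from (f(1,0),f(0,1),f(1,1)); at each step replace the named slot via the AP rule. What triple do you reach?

start (1,-4,-1) = (f(1,0),f(0,1),f(1,1))
replace slot 1: 2·((-4)+(-1)) − 1 = -11 → (-11,-4,-1)
replace slot 2: 2·((-11)+(-1)) − (-4) = -20 → (-11,-20,-1)
replace slot 3: 2·((-11)+(-20)) − (-1) = -61 → (-11,-20,-61)

-11,-20,-61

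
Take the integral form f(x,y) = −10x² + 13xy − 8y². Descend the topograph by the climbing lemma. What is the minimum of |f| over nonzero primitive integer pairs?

translate: b→7 (≡-13 mod 20), so (10,-13,8)→(10,7,5)
flip: (10,7,5)→(5,-7,10)
translate: b→3 (≡-7 mod 10), so (5,-7,10)→(5,3,8)
reduced (well bottom): (5,3,8) with a≤c, −a<b≤a
well minimum |f| = |-5| = 5 (negative-definite)

5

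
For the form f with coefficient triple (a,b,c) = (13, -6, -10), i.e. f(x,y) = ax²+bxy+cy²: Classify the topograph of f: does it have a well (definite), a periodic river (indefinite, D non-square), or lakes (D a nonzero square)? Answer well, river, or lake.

D = b²−4ac = (-6)² − 4·13·(-10) = 556
D > 0 non-square ⇒ indefinite ⇒ periodic river

river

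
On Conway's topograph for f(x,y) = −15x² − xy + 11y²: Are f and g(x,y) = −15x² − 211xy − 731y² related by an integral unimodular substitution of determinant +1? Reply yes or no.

D₁ = 661, D₂ = 661
river cycle of f (length 22): (11, 23, -3), (-3, 25, 3), (3, 23, -11), (-11, 21, 5), (5, 19, -15), (-15, 11, 9), (9, 25, -1), (-1, 25, 9), (9, 11, -15), (-15, 19, 5), … (12 more)
river cycle of g (length 22): (11, 23, -3), (-3, 25, 3), (3, 23, -11), (-11, 21, 5), (5, 19, -15), (-15, 11, 9), (9, 25, -1), (-1, 25, 9), (9, 11, -15), (-15, 19, 5), … (12 more)
cycles coincide ⇒ equivalent

yes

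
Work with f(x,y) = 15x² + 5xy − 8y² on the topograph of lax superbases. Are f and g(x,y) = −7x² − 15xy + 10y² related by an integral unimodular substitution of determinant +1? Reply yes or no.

D₁ = 505, D₂ = 505
river cycle of f (length 8): (-8, 11, 12), (12, 13, -7), (-7, 15, 10), (10, 5, -12), (-12, 19, 3), (3, 17, -18), (-18, 19, 2), (2, 21, -8)
river cycle of g (length 8): (10, 15, -7), (-7, 13, 12), (12, 11, -8), (-8, 21, 2), (2, 19, -18), (-18, 17, 3), (3, 19, -12), (-12, 5, 10)
cycles differ ⇒ inequivalent

no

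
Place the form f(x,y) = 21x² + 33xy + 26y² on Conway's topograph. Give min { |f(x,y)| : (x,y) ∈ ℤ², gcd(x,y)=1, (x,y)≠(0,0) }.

translate: b→-9 (≡33 mod 42), so (21,33,26)→(21,-9,14)
flip: (21,-9,14)→(14,9,21)
reduced (well bottom): (14,9,21) with a≤c, −a<b≤a
well minimum = a = 14

14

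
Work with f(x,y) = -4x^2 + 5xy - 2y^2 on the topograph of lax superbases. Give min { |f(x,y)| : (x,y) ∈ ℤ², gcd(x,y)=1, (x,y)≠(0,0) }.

translate: b→3 (≡-5 mod 8), so (4,-5,2)→(4,3,1)
flip: (4,3,1)→(1,-3,4)
translate: b→1 (≡-3 mod 2), so (1,-3,4)→(1,1,2)
reduced (well bottom): (1,1,2) with a≤c, −a<b≤a
well minimum |f| = |-1| = 1 (negative-definite)

1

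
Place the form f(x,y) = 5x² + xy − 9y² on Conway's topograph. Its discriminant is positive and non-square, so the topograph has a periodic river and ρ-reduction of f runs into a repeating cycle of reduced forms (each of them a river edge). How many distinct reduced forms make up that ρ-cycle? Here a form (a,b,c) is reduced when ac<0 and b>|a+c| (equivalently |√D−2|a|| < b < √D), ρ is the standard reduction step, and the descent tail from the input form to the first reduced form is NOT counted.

D = 181, ⌊√D⌋ = 13
descent: ρ → (-9,-1,5)
descent: ρ → (5,11,-3)  [lands on river]
river: ρ → (-3,13,1)
river: ρ → (1,13,-3)
river: ρ → (-3,11,5)
river: ρ → (5,9,-5)
river: ρ → (-5,11,3)
river: ρ → (3,13,-1)
river: ρ → (-1,13,3)
river: ρ → (3,11,-5)
river: ρ → (-5,9,5)
ρ-cycle length = 10 (tail of 2 descent steps not counted)

10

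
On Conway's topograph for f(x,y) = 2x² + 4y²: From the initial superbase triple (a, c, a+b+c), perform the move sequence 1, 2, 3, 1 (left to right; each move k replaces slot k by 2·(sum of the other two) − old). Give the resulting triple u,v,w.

start (2,4,6) = (f(1,0),f(0,1),f(1,1))
replace slot 1: 2·(4+6) − 2 = 18 → (18,4,6)
replace slot 2: 2·(18+6) − 4 = 44 → (18,44,6)
replace slot 3: 2·(18+44) − 6 = 118 → (18,44,118)
replace slot 1: 2·(44+118) − 18 = 306 → (306,44,118)

306,44,118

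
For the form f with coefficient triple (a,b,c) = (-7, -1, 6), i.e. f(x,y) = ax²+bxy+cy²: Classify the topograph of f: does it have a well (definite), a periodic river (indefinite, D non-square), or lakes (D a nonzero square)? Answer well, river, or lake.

D = b²−4ac = (-1)² − 4·(-7)·6 = 169
D = 13² is a perfect square ⇒ form factors over ℤ ⇒ lakes

lake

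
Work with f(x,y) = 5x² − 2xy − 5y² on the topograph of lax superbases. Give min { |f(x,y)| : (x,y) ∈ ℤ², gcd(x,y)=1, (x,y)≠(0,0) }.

descent: ρ → (-5,2,5)  [lands on river]
river: ρ → (5,8,-2)
river: ρ → (-2,8,5)
river: ρ → (5,2,-5)
river: ρ → (-5,8,2)
river: ρ → (2,8,-5)
closes: descent 1, river 6
min |a| on river = 2

2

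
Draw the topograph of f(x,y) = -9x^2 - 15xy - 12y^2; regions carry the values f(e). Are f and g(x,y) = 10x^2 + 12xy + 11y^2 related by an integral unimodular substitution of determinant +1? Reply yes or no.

D₁ = -207, D₂ = -296
discriminants differ ⇒ not SL₂(ℤ)-equivalent

no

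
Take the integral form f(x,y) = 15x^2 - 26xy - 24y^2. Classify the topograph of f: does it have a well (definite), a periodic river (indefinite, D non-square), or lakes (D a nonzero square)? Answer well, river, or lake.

D = b²−4ac = (-26)² − 4·15·(-24) = 2116
D = 46² is a perfect square ⇒ form factors over ℤ ⇒ lakes

lake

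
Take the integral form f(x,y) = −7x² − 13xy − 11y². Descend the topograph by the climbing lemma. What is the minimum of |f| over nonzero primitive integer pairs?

translate: b→-1 (≡13 mod 14), so (7,13,11)→(7,-1,5)
flip: (7,-1,5)→(5,1,7)
reduced (well bottom): (5,1,7) with a≤c, −a<b≤a
well minimum |f| = |-5| = 5 (negative-definite)

5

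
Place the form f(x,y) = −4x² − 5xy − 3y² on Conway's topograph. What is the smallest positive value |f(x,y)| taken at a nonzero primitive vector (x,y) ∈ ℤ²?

translate: b→-3 (≡5 mod 8), so (4,5,3)→(4,-3,2)
flip: (4,-3,2)→(2,3,4)
translate: b→-1 (≡3 mod 4), so (2,3,4)→(2,-1,3)
reduced (well bottom): (2,-1,3) with a≤c, −a<b≤a
well minimum |f| = |-2| = 2 (negative-definite)

2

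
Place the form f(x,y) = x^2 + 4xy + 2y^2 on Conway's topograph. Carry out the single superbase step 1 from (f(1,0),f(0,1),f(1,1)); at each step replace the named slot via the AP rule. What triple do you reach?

start (1,2,7) = (f(1,0),f(0,1),f(1,1))
replace slot 1: 2·(2+7) − 1 = 17 → (17,2,7)

17,2,7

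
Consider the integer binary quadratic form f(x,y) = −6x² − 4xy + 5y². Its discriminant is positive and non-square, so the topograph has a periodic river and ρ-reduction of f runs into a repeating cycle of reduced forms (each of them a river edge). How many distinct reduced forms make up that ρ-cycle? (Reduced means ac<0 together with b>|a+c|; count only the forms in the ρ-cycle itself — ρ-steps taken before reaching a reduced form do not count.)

D = 136, ⌊√D⌋ = 11
descent: ρ → (5,4,-6)  [lands on river]
river: ρ → (-6,8,3)
river: ρ → (3,10,-3)
river: ρ → (-3,8,6)
river: ρ → (6,4,-5)
river: ρ → (-5,6,5)
ρ-cycle length = 6 (tail of 1 descent step not counted)

6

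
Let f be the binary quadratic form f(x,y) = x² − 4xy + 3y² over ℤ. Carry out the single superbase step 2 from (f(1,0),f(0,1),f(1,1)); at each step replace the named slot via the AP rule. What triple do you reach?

start (1,3,0) = (f(1,0),f(0,1),f(1,1))
replace slot 2: 2·(1+0) − 3 = -1 → (1,-1,0)

1,-1,0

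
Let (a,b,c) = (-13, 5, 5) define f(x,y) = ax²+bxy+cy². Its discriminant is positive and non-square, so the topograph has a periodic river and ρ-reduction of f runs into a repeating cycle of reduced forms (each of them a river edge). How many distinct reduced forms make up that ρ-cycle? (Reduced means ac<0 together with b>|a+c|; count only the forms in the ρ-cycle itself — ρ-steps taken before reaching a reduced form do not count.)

D = 285, ⌊√D⌋ = 16
descent: ρ → (5,15,-3)  [lands on river]
river: ρ → (-3,15,5)
ρ-cycle length = 2 (tail of 1 descent step not counted)

2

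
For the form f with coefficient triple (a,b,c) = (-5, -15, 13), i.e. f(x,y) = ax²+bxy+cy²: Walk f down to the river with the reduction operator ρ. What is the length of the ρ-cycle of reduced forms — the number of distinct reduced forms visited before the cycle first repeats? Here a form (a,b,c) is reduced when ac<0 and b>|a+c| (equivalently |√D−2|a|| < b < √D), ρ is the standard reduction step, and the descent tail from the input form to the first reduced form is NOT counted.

D = 485, ⌊√D⌋ = 22
descent: ρ → (13,15,-5)  [lands on river]
river: ρ → (-5,15,13)
river: ρ → (13,11,-7)
river: ρ → (-7,17,7)
river: ρ → (7,11,-13)
river: ρ → (-13,15,5)
river: ρ → (5,15,-13)
river: ρ → (-13,11,7)
river: ρ → (7,17,-7)
river: ρ → (-7,11,13)
ρ-cycle length = 10 (tail of 1 descent step not counted)

10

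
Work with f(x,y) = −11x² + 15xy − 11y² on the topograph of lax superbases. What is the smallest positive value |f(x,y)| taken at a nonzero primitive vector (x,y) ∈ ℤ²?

translate: b→7 (≡-15 mod 22), so (11,-15,11)→(11,7,7)
flip: (11,7,7)→(7,-7,11)
translate: b→7 (≡-7 mod 14), so (7,-7,11)→(7,7,11)
reduced (well bottom): (7,7,11) with a≤c, −a<b≤a
well minimum |f| = |-7| = 7 (negative-definite)

7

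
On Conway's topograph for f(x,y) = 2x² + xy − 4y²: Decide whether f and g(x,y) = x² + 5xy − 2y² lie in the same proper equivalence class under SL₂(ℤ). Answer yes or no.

D₁ = 33, D₂ = 33
river cycle of f (length 4): (2, 5, -1), (-1, 5, 2), (2, 3, -3), (-3, 3, 2)
river cycle of g (length 4): (-2, 3, 3), (3, 3, -2), (-2, 5, 1), (1, 5, -2)
cycles differ ⇒ inequivalent

no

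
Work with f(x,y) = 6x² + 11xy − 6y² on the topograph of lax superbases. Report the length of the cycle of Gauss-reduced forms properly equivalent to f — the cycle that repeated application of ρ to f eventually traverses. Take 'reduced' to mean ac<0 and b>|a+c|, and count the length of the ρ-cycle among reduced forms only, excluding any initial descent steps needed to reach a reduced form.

D = 265, ⌊√D⌋ = 16
river: ρ → (-6,13,4)
river: ρ → (4,11,-9)
river: ρ → (-9,7,6)
river: ρ → (6,5,-10)
river: ρ → (-10,15,1)
river: ρ → (1,15,-10)
river: ρ → (-10,5,6)
river: ρ → (6,7,-9)
river: ρ → (-9,11,4)
river: ρ → (4,13,-6)
river: ρ → (-6,11,6)
river: ρ → (6,13,-4)
river: ρ → (-4,11,9)
river: ρ → (9,7,-6)
river: ρ → (-6,5,10)
river: ρ → (10,15,-1)
river: ρ → (-1,15,10)
river: ρ → (10,5,-6)
river: ρ → (-6,7,9)
river: ρ → (9,11,-4)
river: ρ → (-4,13,6)
river: ρ → (6,11,-6)
ρ-cycle length = 22 (tail of 0 descent steps not counted)

22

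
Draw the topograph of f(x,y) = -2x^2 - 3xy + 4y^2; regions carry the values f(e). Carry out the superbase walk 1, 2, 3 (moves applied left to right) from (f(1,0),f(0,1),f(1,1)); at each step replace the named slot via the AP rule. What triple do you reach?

start (-2,4,-1) = (f(1,0),f(0,1),f(1,1))
replace slot 1: 2·(4+(-1)) − (-2) = 8 → (8,4,-1)
replace slot 2: 2·(8+(-1)) − 4 = 10 → (8,10,-1)
replace slot 3: 2·(8+10) − (-1) = 37 → (8,10,37)

8,10,37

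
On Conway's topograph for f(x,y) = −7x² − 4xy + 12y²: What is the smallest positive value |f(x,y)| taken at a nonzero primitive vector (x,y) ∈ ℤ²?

descent: ρ → (12,4,-7)
descent: ρ → (-7,10,9)  [lands on river]
river: ρ → (9,8,-8)
river: ρ → (-8,8,9)
river: ρ → (9,10,-7)
river: ρ → (-7,18,1)
river: ρ → (1,18,-7)
closes: descent 2, river 6
min |a| on river = 1

1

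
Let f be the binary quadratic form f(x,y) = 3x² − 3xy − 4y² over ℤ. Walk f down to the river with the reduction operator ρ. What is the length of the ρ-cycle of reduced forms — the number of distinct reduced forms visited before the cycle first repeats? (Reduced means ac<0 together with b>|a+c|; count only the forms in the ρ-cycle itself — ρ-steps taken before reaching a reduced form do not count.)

D = 57, ⌊√D⌋ = 7
descent: ρ → (-4,3,3)  [lands on river]
river: ρ → (3,3,-4)
river: ρ → (-4,5,2)
river: ρ → (2,7,-1)
river: ρ → (-1,7,2)
river: ρ → (2,5,-4)
ρ-cycle length = 6 (tail of 1 descent step not counted)

6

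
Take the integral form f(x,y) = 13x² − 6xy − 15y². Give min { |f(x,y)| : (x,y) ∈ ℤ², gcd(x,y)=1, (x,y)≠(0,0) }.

descent: ρ → (-15,6,13)  [lands on river]
river: ρ → (13,20,-8)
river: ρ → (-8,28,1)
river: ρ → (1,28,-8)
river: ρ → (-8,20,13)
river: ρ → (13,6,-15)
river: ρ → (-15,24,4)
river: ρ → (4,24,-15)
closes: descent 1, river 8
min |a| on river = 1

1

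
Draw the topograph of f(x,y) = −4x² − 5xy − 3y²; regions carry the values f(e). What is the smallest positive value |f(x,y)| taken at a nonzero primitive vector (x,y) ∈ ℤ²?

translate: b→-3 (≡5 mod 8), so (4,5,3)→(4,-3,2)
flip: (4,-3,2)→(2,3,4)
translate: b→-1 (≡3 mod 4), so (2,3,4)→(2,-1,3)
reduced (well bottom): (2,-1,3) with a≤c, −a<b≤a
well minimum |f| = |-2| = 2 (negative-definite)

2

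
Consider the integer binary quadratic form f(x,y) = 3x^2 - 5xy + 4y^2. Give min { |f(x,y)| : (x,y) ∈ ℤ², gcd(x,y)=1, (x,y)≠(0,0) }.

translate: b→1 (≡-5 mod 6), so (3,-5,4)→(3,1,2)
flip: (3,1,2)→(2,-1,3)
reduced (well bottom): (2,-1,3) with a≤c, −a<b≤a
well minimum = a = 2

2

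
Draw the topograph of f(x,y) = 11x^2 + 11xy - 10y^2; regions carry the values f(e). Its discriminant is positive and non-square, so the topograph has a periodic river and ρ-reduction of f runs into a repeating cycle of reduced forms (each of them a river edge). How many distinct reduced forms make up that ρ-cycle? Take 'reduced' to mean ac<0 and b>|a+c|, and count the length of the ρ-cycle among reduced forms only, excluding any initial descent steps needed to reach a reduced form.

D = 561, ⌊√D⌋ = 23
river: ρ → (-10,9,12)
river: ρ → (12,15,-7)
river: ρ → (-7,13,14)
river: ρ → (14,15,-6)
river: ρ → (-6,21,5)
river: ρ → (5,19,-10)
river: ρ → (-10,21,3)
river: ρ → (3,21,-10)
river: ρ → (-10,19,5)
river: ρ → (5,21,-6)
river: ρ → (-6,15,14)
river: ρ → (14,13,-7)
river: ρ → (-7,15,12)
river: ρ → (12,9,-10)
river: ρ → (-10,11,11)
river: ρ → (11,11,-10)
ρ-cycle length = 16 (tail of 0 descent steps not counted)

16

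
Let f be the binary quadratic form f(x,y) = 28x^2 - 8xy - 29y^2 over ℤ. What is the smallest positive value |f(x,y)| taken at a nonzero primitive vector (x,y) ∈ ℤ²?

descent: ρ → (-29,8,28)  [lands on river]
river: ρ → (28,48,-9)
river: ρ → (-9,42,43)
river: ρ → (43,44,-8)
river: ρ → (-8,52,19)
river: ρ → (19,24,-36)
river: ρ → (-36,48,7)
river: ρ → (7,50,-29)
closes: descent 1, river 8
min |a| on river = 7

7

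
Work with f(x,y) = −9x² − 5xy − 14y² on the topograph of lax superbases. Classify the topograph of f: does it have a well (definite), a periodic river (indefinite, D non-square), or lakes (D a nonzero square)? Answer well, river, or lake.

D = b²−4ac = (-5)² − 4·(-9)·(-14) = -479
D < 0 ⇒ definite ⇒ every region one sign ⇒ single well

well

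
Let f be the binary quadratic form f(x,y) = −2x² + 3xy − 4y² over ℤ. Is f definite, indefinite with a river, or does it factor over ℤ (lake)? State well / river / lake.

D = b²−4ac = 3² − 4·(-2)·(-4) = -23
D < 0 ⇒ definite ⇒ every region one sign ⇒ single well

well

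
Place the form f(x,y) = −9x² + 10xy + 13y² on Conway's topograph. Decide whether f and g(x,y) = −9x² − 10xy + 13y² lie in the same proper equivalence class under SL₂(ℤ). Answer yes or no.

D₁ = 568, D₂ = 568
river cycle of f (length 6): (13, 16, -6), (-6, 20, 7), (7, 22, -3), (-3, 20, 14), (14, 8, -9), (-9, 10, 13)
river cycle of g (length 6): (13, 10, -9), (-9, 8, 14), (14, 20, -3), (-3, 22, 7), (7, 20, -6), (-6, 16, 13)
cycles differ ⇒ inequivalent

no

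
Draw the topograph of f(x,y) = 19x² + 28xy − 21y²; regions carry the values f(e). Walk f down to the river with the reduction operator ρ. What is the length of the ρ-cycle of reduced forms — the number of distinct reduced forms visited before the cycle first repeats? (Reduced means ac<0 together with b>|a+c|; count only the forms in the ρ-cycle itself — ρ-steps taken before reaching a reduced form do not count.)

D = 2380, ⌊√D⌋ = 48
river: ρ → (-21,14,26)
river: ρ → (26,38,-9)
river: ρ → (-9,34,34)
river: ρ → (34,34,-9)
river: ρ → (-9,38,26)
river: ρ → (26,14,-21)
river: ρ → (-21,28,19)
river: ρ → (19,48,-1)
river: ρ → (-1,48,19)
river: ρ → (19,28,-21)
ρ-cycle length = 10 (tail of 0 descent steps not counted)

10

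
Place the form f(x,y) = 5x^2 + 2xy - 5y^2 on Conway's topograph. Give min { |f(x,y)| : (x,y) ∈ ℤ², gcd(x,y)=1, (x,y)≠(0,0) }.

river: ρ → (-5,8,2)
river: ρ → (2,8,-5)
river: ρ → (-5,2,5)
river: ρ → (5,8,-2)
river: ρ → (-2,8,5)
river: ρ → (5,2,-5)
closes: descent 0, river 6
min |a| on river = 2

2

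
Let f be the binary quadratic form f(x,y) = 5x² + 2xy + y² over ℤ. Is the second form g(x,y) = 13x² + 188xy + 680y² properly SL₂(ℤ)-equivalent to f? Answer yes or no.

D₁ = -16, D₂ = -16
f: flip: (5,2,1)→(1,-2,5)
f: translate: b→0 (≡-2 mod 2), so (1,-2,5)→(1,0,4)
f: reduced (well bottom): (1,0,4) with a≤c, −a<b≤a
g: translate: b→6 (≡188 mod 26), so (13,188,680)→(13,6,1)
g: flip: (13,6,1)→(1,-6,13)
g: translate: b→0 (≡-6 mod 2), so (1,-6,13)→(1,0,4)
g: reduced (well bottom): (1,0,4) with a≤c, −a<b≤a
reduced forms (1, 0, 4) vs (1, 0, 4) ⇒ equivalent

yes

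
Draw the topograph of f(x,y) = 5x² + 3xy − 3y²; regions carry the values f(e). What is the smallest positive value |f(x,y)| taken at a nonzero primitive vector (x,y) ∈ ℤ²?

river: ρ → (-3,3,5)
river: ρ → (5,7,-1)
river: ρ → (-1,7,5)
river: ρ → (5,3,-3)
closes: descent 0, river 4
min |a| on river = 1

1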